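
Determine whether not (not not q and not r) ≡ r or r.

No

E1: not (not not q and not r)
    = not q or r
E2: r or r
    = r
These differ: at q=0, r=0, E1 = 1 but E2 = 0.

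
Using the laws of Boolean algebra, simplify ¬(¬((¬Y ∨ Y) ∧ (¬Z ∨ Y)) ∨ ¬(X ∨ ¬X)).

¬Z ∨ Y

¬(¬((¬Y ∨ Y) ∧ (¬Z ∨ Y)) ∨ ¬(X ∨ ¬X))
= ¬(¬(¬Z ∨ Y) ∨ ¬(X ∨ ¬X))
= (¬Z ∨ Y) ∧ (X ∨ ¬X)
= ¬Z ∨ Y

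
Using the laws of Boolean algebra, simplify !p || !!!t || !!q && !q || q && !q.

!p || !!!t || !!q && !q || q && !q
= !p || !t || !!q && !q || q && !q   (double negation)
= !p || !t || q && !q || q && !q   (double negation)
= !p || !t || q && !q   (idempotence)
= !p || !t   (complement / identity)

!p || !t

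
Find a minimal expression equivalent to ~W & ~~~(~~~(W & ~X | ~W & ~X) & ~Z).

~W & ~~~(~~~(W & ~X | ~W & ~X) & ~Z)
= ~W & ~(~~~(W & ~X | ~W & ~X) & ~Z)   [double negation]
= ~W & ~(~~~~X & ~Z)   [distribution]
= ~W & (~~~X | Z)   [De Morgan]
= ~W & (~X | Z)   [double negation]

~W & (~X | Z)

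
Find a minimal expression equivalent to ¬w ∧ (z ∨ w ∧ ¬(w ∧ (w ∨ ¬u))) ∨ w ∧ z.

z

¬w ∧ (z ∨ w ∧ ¬(w ∧ (w ∨ ¬u))) ∨ w ∧ z
= ¬w ∧ (z ∨ w ∧ ¬w) ∨ w ∧ z   (absorption)
= ¬w ∧ z ∨ w ∧ z   (complement / identity)
= z   (distribution)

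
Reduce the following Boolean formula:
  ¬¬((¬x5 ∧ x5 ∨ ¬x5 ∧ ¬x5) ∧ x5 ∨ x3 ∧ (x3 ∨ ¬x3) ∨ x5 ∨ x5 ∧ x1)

x3 ∨ x5

¬¬((¬x5 ∧ x5 ∨ ¬x5 ∧ ¬x5) ∧ x5 ∨ x3 ∧ (x3 ∨ ¬x3) ∨ x5 ∨ x5 ∧ x1)
= ¬¬((¬x5 ∧ x5 ∨ ¬x5 ∧ ¬x5) ∧ x5 ∨ x3 ∨ x5 ∨ x5 ∧ x1)   [complement / identity]
= ¬¬(¬x5 ∧ x5 ∨ x3 ∨ x5 ∨ x5 ∧ x1)   [distribution]
= ¬¬(x3 ∨ x5 ∨ x5 ∧ x1)   [complement / identity]
= x3 ∨ x5 ∨ x5 ∧ x1   [double negation]
= x3 ∨ x5   [absorption]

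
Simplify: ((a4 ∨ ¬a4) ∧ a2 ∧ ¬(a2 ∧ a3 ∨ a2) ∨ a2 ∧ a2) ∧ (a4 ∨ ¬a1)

a2 ∧ (a4 ∨ ¬a1)

((a4 ∨ ¬a4) ∧ a2 ∧ ¬(a2 ∧ a3 ∨ a2) ∨ a2 ∧ a2) ∧ (a4 ∨ ¬a1)
= (a2 ∧ ¬(a2 ∧ a3 ∨ a2) ∨ a2 ∧ a2) ∧ (a4 ∨ ¬a1)   [complement / identity]
= (a2 ∧ ¬a2 ∨ a2 ∧ a2) ∧ (a4 ∨ ¬a1)   [absorption]
= a2 ∧ (a4 ∨ ¬a1)   [distribution]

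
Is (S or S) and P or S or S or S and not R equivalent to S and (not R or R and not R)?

E1: (S or S) and P or S or S or S and not R
    = (S or S) and P or S or S
    = S or S
    = S
E2: S and (not R or R and not R)
    = S and not R
These differ: at P=1, R=1, S=1, E1 = 1 but E2 = 0.

No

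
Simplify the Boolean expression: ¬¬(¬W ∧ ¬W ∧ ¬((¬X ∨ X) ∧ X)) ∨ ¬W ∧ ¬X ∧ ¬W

¬W ∧ ¬X

¬¬(¬W ∧ ¬W ∧ ¬((¬X ∨ X) ∧ X)) ∨ ¬W ∧ ¬X ∧ ¬W
= ¬¬(¬W ∧ ¬W ∧ ¬X) ∨ ¬W ∧ ¬X ∧ ¬W   (complement / identity)
= ¬¬(¬W ∧ ¬X) ∨ ¬W ∧ ¬X ∧ ¬W   (idempotence)
= ¬W ∧ ¬X ∨ ¬W ∧ ¬X ∧ ¬W   (double negation)
= ¬W ∧ ¬X   (absorption)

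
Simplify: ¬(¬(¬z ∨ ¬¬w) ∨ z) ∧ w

¬z ∧ w

¬(¬(¬z ∨ ¬¬w) ∨ z) ∧ w
= ¬(z ∧ ¬w ∨ z) ∧ w   (De Morgan)
= ¬z ∧ w   (absorption)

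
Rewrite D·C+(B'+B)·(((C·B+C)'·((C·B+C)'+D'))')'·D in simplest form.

D

D·C+(B'+B)·(((C·B+C)'·((C·B+C)'+D'))')'·D
= D·C+(B'+B)·(((C·B+C)')')'·D   — absorption
= D·C+(((C·B+C)')')'·D   — complement / identity
= D·C+(C·B+C)'·D   — double negation
= D·C+C'·D   — absorption
= D   — distribution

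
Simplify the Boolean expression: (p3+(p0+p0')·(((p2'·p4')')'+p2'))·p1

(p3+p2')·p1

(p3+(p0+p0')·(((p2'·p4')')'+p2'))·p1
= (p3+(p0+p0')·(p2'·p4'+p2'))·p1   — double negation
= (p3+p2'·p4'+p2')·p1   — complement / identity
= (p3+p2')·p1   — absorption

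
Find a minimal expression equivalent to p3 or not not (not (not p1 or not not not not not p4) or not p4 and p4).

p3 or not not (not (not p1 or not not not not not p4) or not p4 and p4)
= p3 or not not not (not p1 or not not not not not p4)   (complement / identity)
= p3 or not not not (not p1 or not not not p4)   (double negation)
= p3 or not not not (not p1 or not p4)   (double negation)
= p3 or not not (p1 and p4)   (De Morgan)
= p3 or p1 and p4   (double negation)

p3 or p1 and p4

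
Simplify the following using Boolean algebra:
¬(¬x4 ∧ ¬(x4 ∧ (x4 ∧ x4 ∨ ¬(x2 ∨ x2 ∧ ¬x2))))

x4

¬(¬x4 ∧ ¬(x4 ∧ (x4 ∧ x4 ∨ ¬(x2 ∨ x2 ∧ ¬x2))))
= ¬(¬x4 ∧ ¬(x4 ∧ (x4 ∨ ¬(x2 ∨ x2 ∧ ¬x2))))   (idempotence)
= ¬(¬x4 ∧ ¬(x4 ∧ (x4 ∨ ¬x2)))   (complement / identity)
= ¬(¬x4 ∧ ¬x4)   (absorption)
= x4 ∨ x4   (De Morgan)
= x4   (idempotence)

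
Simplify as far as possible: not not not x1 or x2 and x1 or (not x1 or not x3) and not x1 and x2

not x1 or x2

not not not x1 or x2 and x1 or (not x1 or not x3) and not x1 and x2
= not not not x1 or x2 and x1 or not x1 and x2   — absorption
= not not not x1 or x2   — distribution
= not x1 or x2   — double negation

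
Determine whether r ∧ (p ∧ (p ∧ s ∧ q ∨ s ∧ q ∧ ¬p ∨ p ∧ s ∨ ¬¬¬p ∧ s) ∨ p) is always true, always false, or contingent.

r ∧ (p ∧ (p ∧ s ∧ q ∨ s ∧ q ∧ ¬p ∨ p ∧ s ∨ ¬¬¬p ∧ s) ∨ p)
= r ∧ (p ∧ (s ∧ q ∨ p ∧ s ∨ ¬¬¬p ∧ s) ∨ p)
= r ∧ (p ∧ (s ∧ q ∨ (p ∨ ¬¬¬p) ∧ s) ∨ p)
= r ∧ (p ∧ (s ∧ q ∨ (p ∨ ¬p) ∧ s) ∨ p)
= r ∧ (p ∧ (s ∧ q ∨ s) ∨ p)
= r ∧ (p ∧ s ∨ p)
= r ∧ p
This depends on p, r, so it is not a constant.

contingent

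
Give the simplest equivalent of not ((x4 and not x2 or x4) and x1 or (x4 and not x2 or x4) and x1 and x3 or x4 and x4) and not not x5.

not ((x4 and not x2 or x4) and x1 or (x4 and not x2 or x4) and x1 and x3 or x4 and x4) and not not x5
= not ((x4 and not x2 or x4) and x1 or (x4 and not x2 or x4) and x1 and x3 or x4) and not not x5   [idempotence]
= not ((x4 and not x2 or x4) and x1 or x4) and not not x5   [absorption]
= not (x4 and x1 or x4) and not not x5   [absorption]
= not x4 and not not x5   [absorption]
= not x4 and x5   [double negation]

not x4 and x5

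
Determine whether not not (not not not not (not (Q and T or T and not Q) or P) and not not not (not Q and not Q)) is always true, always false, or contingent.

contingent

not not (not not not not (not (Q and T or T and not Q) or P) and not not not (not Q and not Q))
= not not (not not not not (not (Q and T or T and not Q) or P) and not (not Q and not Q))   — double negation
= not not (not not not not (not (Q and T or T and not Q) or P) and not not Q)   — idempotence
= not (not not not (not (Q and T or T and not Q) or P) or not Q)   — De Morgan
= not (not not not (not T or P) or not Q)   — distribution
= not (not (not T or P) or not Q)   — double negation
= (not T or P) and Q   — De Morgan
This depends on P, Q, T, so it is not a constant.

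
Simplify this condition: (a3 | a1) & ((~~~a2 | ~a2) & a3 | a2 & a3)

(a3 | a1) & ((~~~a2 | ~a2) & a3 | a2 & a3)
= (a3 | a1) & ((~a2 | ~a2) & a3 | a2 & a3)
= (a3 | a1) & (~a2 & a3 | a2 & a3)
= (a3 | a1) & a3
= a3

a3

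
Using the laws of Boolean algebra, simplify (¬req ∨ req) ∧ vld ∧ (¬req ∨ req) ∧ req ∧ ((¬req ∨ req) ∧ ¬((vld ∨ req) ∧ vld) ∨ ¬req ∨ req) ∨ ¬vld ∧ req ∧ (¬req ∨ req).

req

(¬req ∨ req) ∧ vld ∧ (¬req ∨ req) ∧ req ∧ ((¬req ∨ req) ∧ ¬((vld ∨ req) ∧ vld) ∨ ¬req ∨ req) ∨ ¬vld ∧ req ∧ (¬req ∨ req)
= (¬req ∨ req) ∧ vld ∧ req ∧ ((¬req ∨ req) ∧ ¬((vld ∨ req) ∧ vld) ∨ ¬req ∨ req) ∨ ¬vld ∧ req ∧ (¬req ∨ req)   [complement / identity]
= (¬req ∨ req) ∧ vld ∧ req ∧ ((¬req ∨ req) ∧ ¬vld ∨ ¬req ∨ req) ∨ ¬vld ∧ req ∧ (¬req ∨ req)   [absorption]
= vld ∧ req ∧ ((¬req ∨ req) ∧ ¬vld ∨ ¬req ∨ req) ∨ ¬vld ∧ req ∧ (¬req ∨ req)   [complement / identity]
= vld ∧ req ∧ (¬req ∨ req) ∨ ¬vld ∧ req ∧ (¬req ∨ req)   [absorption]
= req ∧ (¬req ∨ req)   [distribution]
= req   [complement / identity]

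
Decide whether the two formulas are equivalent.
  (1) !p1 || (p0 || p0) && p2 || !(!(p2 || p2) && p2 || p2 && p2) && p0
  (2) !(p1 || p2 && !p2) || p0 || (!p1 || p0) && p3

E1: !p1 || (p0 || p0) && p2 || !(!(p2 || p2) && p2 || p2 && p2) && p0
    = !p1 || (p0 || p0) && p2 || !(!p2 && p2 || p2 && p2) && p0   — idempotence
    = !p1 || p0 && p2 || !(!p2 && p2 || p2 && p2) && p0   — idempotence
    = !p1 || p0 && p2 || !p2 && p0   — distribution
    = !p1 || p0   — distribution
E2: !(p1 || p2 && !p2) || p0 || (!p1 || p0) && p3
    = !p1 || p0 || (!p1 || p0) && p3   — complement / identity
    = !p1 || p0   — absorption
Both reduce to !p1 || p0, so they are equivalent.

Yes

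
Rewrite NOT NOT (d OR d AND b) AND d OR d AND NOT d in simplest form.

NOT NOT (d OR d AND b) AND d OR d AND NOT d
= NOT NOT d AND d OR d AND NOT d   [absorption]
= d AND d OR d AND NOT d   [double negation]
= d   [distribution]

d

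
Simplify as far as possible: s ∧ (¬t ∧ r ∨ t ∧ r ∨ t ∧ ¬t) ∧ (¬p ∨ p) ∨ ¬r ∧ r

s ∧ (¬t ∧ r ∨ t ∧ r ∨ t ∧ ¬t) ∧ (¬p ∨ p) ∨ ¬r ∧ r
= s ∧ (¬t ∧ r ∨ t ∧ r) ∧ (¬p ∨ p) ∨ ¬r ∧ r   — complement / identity
= s ∧ (¬t ∧ r ∨ t ∧ r) ∨ ¬r ∧ r   — complement / identity
= s ∧ r ∨ ¬r ∧ r   — distribution
= s ∧ r   — complement / identity

s ∧ r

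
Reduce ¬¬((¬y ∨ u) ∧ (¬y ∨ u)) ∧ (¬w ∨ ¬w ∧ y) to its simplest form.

¬¬((¬y ∨ u) ∧ (¬y ∨ u)) ∧ (¬w ∨ ¬w ∧ y)
= ¬¬((¬y ∨ u) ∧ (¬y ∨ u)) ∧ ¬w
= ¬¬(¬y ∨ u) ∧ ¬w
= (¬y ∨ u) ∧ ¬w

(¬y ∨ u) ∧ ¬w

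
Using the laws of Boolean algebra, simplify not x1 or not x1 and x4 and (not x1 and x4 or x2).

not x1 or not x1 and x4 and (not x1 and x4 or x2)
= not x1 or not x1 and x4
= not x1

not x1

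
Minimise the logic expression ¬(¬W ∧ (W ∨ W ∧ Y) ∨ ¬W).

W

¬(¬W ∧ (W ∨ W ∧ Y) ∨ ¬W)
= ¬(¬W ∧ W ∨ ¬W)
= ¬¬W
= W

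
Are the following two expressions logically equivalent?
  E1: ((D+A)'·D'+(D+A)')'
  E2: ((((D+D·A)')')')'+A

E1: ((D+A)'·D'+(D+A)')'
    = ((D+A)')'   [absorption]
    = D+A   [double negation]
E2: ((((D+D·A)')')')'+A
    = ((D+D·A)')'+A   [double negation]
    = (D')'+A   [absorption]
    = D+A   [double negation]
Both reduce to D+A, so they are equivalent.

Yes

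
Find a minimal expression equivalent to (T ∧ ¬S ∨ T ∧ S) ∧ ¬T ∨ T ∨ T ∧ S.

(T ∧ ¬S ∨ T ∧ S) ∧ ¬T ∨ T ∨ T ∧ S
= T ∧ ¬T ∨ T ∨ T ∧ S
= T ∨ T ∧ S
= T

T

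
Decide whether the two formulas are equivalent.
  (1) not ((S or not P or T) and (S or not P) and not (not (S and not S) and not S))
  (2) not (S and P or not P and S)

E1: not ((S or not P or T) and (S or not P) and not (not (S and not S) and not S))
    = not ((S or not P or T) and (S or not P) and (S and not S or S))
    = not ((S or not P) and (S and not S or S))
    = not ((S or not P) and S)
    = not S
E2: not (S and P or not P and S)
    = not (S and (P or not P))
    = not S
Both reduce to not S, so they are equivalent.

Yes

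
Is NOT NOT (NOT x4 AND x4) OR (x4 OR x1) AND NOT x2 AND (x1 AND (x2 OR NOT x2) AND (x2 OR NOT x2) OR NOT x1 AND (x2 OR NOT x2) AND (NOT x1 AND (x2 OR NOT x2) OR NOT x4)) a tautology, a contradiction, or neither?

NOT NOT (NOT x4 AND x4) OR (x4 OR x1) AND NOT x2 AND (x1 AND (x2 OR NOT x2) AND (x2 OR NOT x2) OR NOT x1 AND (x2 OR NOT x2) AND (NOT x1 AND (x2 OR NOT x2) OR NOT x4))
= NOT NOT (NOT x4 AND x4) OR (x4 OR x1) AND NOT x2 AND (x1 AND (x2 OR NOT x2) AND (x2 OR NOT x2) OR NOT x1 AND (x2 OR NOT x2))
= NOT x4 AND x4 OR (x4 OR x1) AND NOT x2 AND (x1 AND (x2 OR NOT x2) AND (x2 OR NOT x2) OR NOT x1 AND (x2 OR NOT x2))
= (x4 OR x1) AND NOT x2 AND (x1 AND (x2 OR NOT x2) AND (x2 OR NOT x2) OR NOT x1 AND (x2 OR NOT x2))
= (x4 OR x1) AND NOT x2 AND (x1 AND (x2 OR NOT x2) OR NOT x1 AND (x2 OR NOT x2))
= (x4 OR x1) AND NOT x2 AND (x2 OR NOT x2)
= (x4 OR x1) AND NOT x2
This depends on x1, x2, x4, so it is not a constant.

neither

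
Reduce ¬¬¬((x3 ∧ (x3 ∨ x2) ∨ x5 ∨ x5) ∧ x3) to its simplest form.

¬¬¬((x3 ∧ (x3 ∨ x2) ∨ x5 ∨ x5) ∧ x3)
= ¬¬¬((x3 ∨ x5 ∨ x5) ∧ x3)   (absorption)
= ¬((x3 ∨ x5 ∨ x5) ∧ x3)   (double negation)
= ¬((x3 ∨ x5) ∧ x3)   (idempotence)
= ¬x3   (absorption)

¬x3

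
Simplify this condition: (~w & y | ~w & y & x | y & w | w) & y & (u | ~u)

(~w & y | ~w & y & x | y & w | w) & y & (u | ~u)
= (~w & y | y & w | w) & y & (u | ~u)
= (~w & y | y & w | w) & y
= (y | w) & y
= y

y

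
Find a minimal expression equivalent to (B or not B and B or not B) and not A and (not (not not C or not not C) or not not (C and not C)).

(B or not B and B or not B) and not A and (not (not not C or not not C) or not not (C and not C))
= (B or not B and B or not B) and not A and (not C and not C or not not (C and not C))   — De Morgan
= (B or not B and B or not B) and not A and (not C and not C or C and not C)   — double negation
= (B or not B and B or not B) and not A and not C   — distribution
= (B or not B) and not A and not C   — complement / identity
= not A and not C   — complement / identity

not A and not C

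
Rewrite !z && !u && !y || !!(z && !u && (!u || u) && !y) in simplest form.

!z && !u && !y || !!(z && !u && (!u || u) && !y)
= !z && !u && !y || !!(z && !u && !y)   (complement / identity)
= !z && !u && !y || z && !u && !y   (double negation)
= !u && !y   (distribution)

!u && !y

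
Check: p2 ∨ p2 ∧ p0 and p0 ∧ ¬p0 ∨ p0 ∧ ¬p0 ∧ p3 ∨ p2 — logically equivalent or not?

Yes

E1: p2 ∨ p2 ∧ p0
    = p2
E2: p0 ∧ ¬p0 ∨ p0 ∧ ¬p0 ∧ p3 ∨ p2
    = p0 ∧ ¬p0 ∨ p2
    = p2
Both reduce to p2, so they are equivalent.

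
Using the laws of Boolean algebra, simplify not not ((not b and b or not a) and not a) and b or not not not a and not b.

not a

not not ((not b and b or not a) and not a) and b or not not not a and not b
= not not (not a and not a) and b or not not not a and not b   — complement / identity
= not not not a and b or not not not a and not b   — idempotence
= not not not a   — distribution
= not a   — double negation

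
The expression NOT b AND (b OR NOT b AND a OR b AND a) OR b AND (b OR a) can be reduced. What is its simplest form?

NOT b AND (b OR NOT b AND a OR b AND a) OR b AND (b OR a)
= NOT b AND (b OR a) OR b AND (b OR a)   (distribution)
= b OR a   (distribution)

b OR a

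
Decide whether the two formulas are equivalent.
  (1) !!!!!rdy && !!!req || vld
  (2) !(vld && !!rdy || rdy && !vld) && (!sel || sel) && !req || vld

Yes

E1: !!!!!rdy && !!!req || vld
    = !!!rdy && !!!req || vld   [double negation]
    = !rdy && !!!req || vld   [double negation]
    = !rdy && !req || vld   [double negation]
E2: !(vld && !!rdy || rdy && !vld) && (!sel || sel) && !req || vld
    = !(vld && !!rdy || rdy && !vld) && !req || vld   [complement / identity]
    = !(vld && rdy || rdy && !vld) && !req || vld   [double negation]
    = !rdy && !req || vld   [distribution]
Both reduce to !rdy && !req || vld, so they are equivalent.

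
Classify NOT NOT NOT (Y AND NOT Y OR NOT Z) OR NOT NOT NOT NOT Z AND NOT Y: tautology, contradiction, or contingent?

contingent

NOT NOT NOT (Y AND NOT Y OR NOT Z) OR NOT NOT NOT NOT Z AND NOT Y
= NOT NOT NOT NOT Z OR NOT NOT NOT NOT Z AND NOT Y
= NOT NOT NOT NOT Z
= NOT NOT Z
= Z
This depends on Z, so it is not a constant.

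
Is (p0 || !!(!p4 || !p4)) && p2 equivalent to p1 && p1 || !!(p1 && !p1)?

E1: (p0 || !!(!p4 || !p4)) && p2
    = (p0 || !(p4 && p4)) && p2   (De Morgan)
    = (p0 || !p4) && p2   (idempotence)
E2: p1 && p1 || !!(p1 && !p1)
    = p1 && p1 || p1 && !p1   (double negation)
    = p1   (distribution)
These differ: at p0=0, p1=0, p2=1, p4=0, E1 = 1 but E2 = 0.

No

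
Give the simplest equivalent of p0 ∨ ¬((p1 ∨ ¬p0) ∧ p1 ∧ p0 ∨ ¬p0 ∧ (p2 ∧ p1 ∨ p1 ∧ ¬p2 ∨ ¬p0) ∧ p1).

p0 ∨ ¬((p1 ∨ ¬p0) ∧ p1 ∧ p0 ∨ ¬p0 ∧ (p2 ∧ p1 ∨ p1 ∧ ¬p2 ∨ ¬p0) ∧ p1)
= p0 ∨ ¬((p1 ∨ ¬p0) ∧ p1 ∧ p0 ∨ ¬p0 ∧ (p1 ∨ ¬p0) ∧ p1)   (distribution)
= p0 ∨ ¬((p1 ∨ ¬p0) ∧ p1)   (distribution)
= p0 ∨ ¬p1   (absorption)

p0 ∨ ¬p1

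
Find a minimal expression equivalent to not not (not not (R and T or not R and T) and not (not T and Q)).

T

not not (not not (R and T or not R and T) and not (not T and Q))
= not not (not not T and not (not T and Q))
= not (not T or not T and Q)
= not not T
= T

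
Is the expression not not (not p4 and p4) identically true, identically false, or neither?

identically false

not not (not p4 and p4)
= not p4 and p4   (double negation)
= False   (complement)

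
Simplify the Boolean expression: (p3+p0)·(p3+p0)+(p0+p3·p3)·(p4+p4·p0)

(p3+p0)·(p3+p0)+(p0+p3·p3)·(p4+p4·p0)
= (p3+p0)·(p3+p0)+(p0+p3·p3)·p4   (absorption)
= p0+p3·p3+(p0+p3·p3)·p4   (distribution)
= p0+p3·p3   (absorption)
= p0+p3   (idempotence)

p0+p3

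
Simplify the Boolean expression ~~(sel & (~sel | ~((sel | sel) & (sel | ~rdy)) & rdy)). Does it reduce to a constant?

0

~~(sel & (~sel | ~((sel | sel) & (sel | ~rdy)) & rdy))
= ~~(sel & (~sel | ~(sel & (sel | ~rdy)) & rdy))   — idempotence
= ~~(sel & (~sel | ~sel & rdy))   — absorption
= sel & (~sel | ~sel & rdy)   — double negation
= sel & ~sel   — absorption
= 0   — complement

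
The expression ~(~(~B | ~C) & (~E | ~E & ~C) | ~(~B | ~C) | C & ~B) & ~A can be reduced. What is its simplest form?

~C & ~A

~(~(~B | ~C) & (~E | ~E & ~C) | ~(~B | ~C) | C & ~B) & ~A
= ~(~(~B | ~C) & ~E | ~(~B | ~C) | C & ~B) & ~A   (absorption)
= ~(~(~B | ~C) | C & ~B) & ~A   (absorption)
= ~(B & C | C & ~B) & ~A   (De Morgan)
= ~C & ~A   (distribution)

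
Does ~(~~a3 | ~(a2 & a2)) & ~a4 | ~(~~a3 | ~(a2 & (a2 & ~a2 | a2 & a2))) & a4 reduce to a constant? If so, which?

~(~~a3 | ~(a2 & a2)) & ~a4 | ~(~~a3 | ~(a2 & (a2 & ~a2 | a2 & a2))) & a4
= ~(~~a3 | ~(a2 & a2)) & ~a4 | ~(~~a3 | ~(a2 & a2)) & a4   (distribution)
= ~(~~a3 | ~(a2 & a2))   (distribution)
= ~a3 & a2 & a2   (De Morgan)
= ~a3 & a2   (idempotence)
This depends on a2, a3, so it is not a constant.

no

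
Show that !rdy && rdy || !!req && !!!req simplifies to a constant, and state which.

false

!rdy && rdy || !!req && !!!req
= !!req && !!!req
= !!req && !req
= req && !req
= false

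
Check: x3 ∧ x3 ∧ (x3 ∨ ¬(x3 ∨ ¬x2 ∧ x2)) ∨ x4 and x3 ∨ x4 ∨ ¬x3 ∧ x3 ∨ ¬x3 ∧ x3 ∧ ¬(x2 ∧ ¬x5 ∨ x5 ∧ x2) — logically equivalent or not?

E1: x3 ∧ x3 ∧ (x3 ∨ ¬(x3 ∨ ¬x2 ∧ x2)) ∨ x4
    = x3 ∧ x3 ∧ (x3 ∨ ¬x3) ∨ x4   (complement / identity)
    = x3 ∧ (x3 ∨ ¬x3) ∨ x4   (idempotence)
    = x3 ∨ x4   (complement / identity)
E2: x3 ∨ x4 ∨ ¬x3 ∧ x3 ∨ ¬x3 ∧ x3 ∧ ¬(x2 ∧ ¬x5 ∨ x5 ∧ x2)
    = x3 ∨ x4 ∨ ¬x3 ∧ x3 ∨ ¬x3 ∧ x3 ∧ ¬x2   (distribution)
    = x3 ∨ x4 ∨ (x3 ∨ x3 ∧ ¬x2) ∧ ¬x3   (distribution)
    = x3 ∨ x4 ∨ x3 ∧ ¬x3   (absorption)
    = x3 ∨ x4   (complement / identity)
Both reduce to x3 ∨ x4, so they are equivalent.

Yes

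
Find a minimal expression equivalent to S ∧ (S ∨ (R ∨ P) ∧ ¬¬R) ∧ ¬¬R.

S ∧ (S ∨ (R ∨ P) ∧ ¬¬R) ∧ ¬¬R
= S ∧ (S ∨ (R ∨ P) ∧ R) ∧ ¬¬R   [double negation]
= S ∧ (S ∨ R) ∧ ¬¬R   [absorption]
= S ∧ (S ∨ R) ∧ R   [double negation]
= S ∧ R   [absorption]

S ∧ R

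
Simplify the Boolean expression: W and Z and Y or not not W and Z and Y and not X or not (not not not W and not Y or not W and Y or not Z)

W and Z and Y or not not W and Z and Y and not X or not (not not not W and not Y or not W and Y or not Z)
= W and Z and Y or W and Z and Y and not X or not (not not not W and not Y or not W and Y or not Z)   (double negation)
= W and Z and Y or W and Z and Y and not X or not (not W and not Y or not W and Y or not Z)   (double negation)
= W and Z and Y or W and Z and Y and not X or not (not W or not Z)   (distribution)
= W and Z and Y or not (not W or not Z)   (absorption)
= W and Z and Y or W and Z   (De Morgan)
= W and Z   (absorption)

W and Z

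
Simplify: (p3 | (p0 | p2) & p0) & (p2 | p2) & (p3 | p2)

(p3 | p0) & p2

(p3 | (p0 | p2) & p0) & (p2 | p2) & (p3 | p2)
= (p3 | (p0 | p2) & p0) & (p2 & p3 | p2)   — distribution
= (p3 | p0) & (p2 & p3 | p2)   — absorption
= (p3 | p0) & p2   — absorption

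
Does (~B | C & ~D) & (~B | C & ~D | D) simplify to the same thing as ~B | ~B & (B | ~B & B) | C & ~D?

Yes

E1: (~B | C & ~D) & (~B | C & ~D | D)
    = ~B | C & ~D   (absorption)
E2: ~B | ~B & (B | ~B & B) | C & ~D
    = ~B | ~B & B | C & ~D   (complement / identity)
    = ~B | C & ~D   (complement / identity)
Both reduce to ~B | C & ~D, so they are equivalent.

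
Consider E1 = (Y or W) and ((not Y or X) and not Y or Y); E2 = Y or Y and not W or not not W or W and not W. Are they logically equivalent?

E1: (Y or W) and ((not Y or X) and not Y or Y)
    = (Y or W) and (not Y or Y)   (absorption)
    = Y or W   (complement / identity)
E2: Y or Y and not W or not not W or W and not W
    = Y or Y and not W or W or W and not W   (double negation)
    = Y or Y and not W or W   (complement / identity)
    = Y or W   (absorption)
Both reduce to Y or W, so they are equivalent.

Yes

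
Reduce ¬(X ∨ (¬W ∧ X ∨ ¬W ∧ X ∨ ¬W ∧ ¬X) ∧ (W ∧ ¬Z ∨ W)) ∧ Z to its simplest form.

¬(X ∨ (¬W ∧ X ∨ ¬W ∧ X ∨ ¬W ∧ ¬X) ∧ (W ∧ ¬Z ∨ W)) ∧ Z
= ¬(X ∨ (¬W ∧ X ∨ ¬W ∧ ¬X) ∧ (W ∧ ¬Z ∨ W)) ∧ Z   — idempotence
= ¬(X ∨ (¬W ∧ X ∨ ¬W ∧ ¬X) ∧ W) ∧ Z   — absorption
= ¬(X ∨ ¬W ∧ W) ∧ Z   — distribution
= ¬X ∧ Z   — complement / identity

¬X ∧ Z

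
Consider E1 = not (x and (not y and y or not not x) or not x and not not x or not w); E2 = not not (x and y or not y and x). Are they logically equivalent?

E1: not (x and (not y and y or not not x) or not x and not not x or not w)
    = not (x and not not x or not x and not not x or not w)   [complement / identity]
    = not (not not x or not w)   [distribution]
    = not x and w   [De Morgan]
E2: not not (x and y or not y and x)
    = not not x   [distribution]
    = x   [double negation]
These differ: at w=1, x=1, y=0, E1 = 0 but E2 = 1.

No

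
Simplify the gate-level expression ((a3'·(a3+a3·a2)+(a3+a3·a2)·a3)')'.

a3

((a3'·(a3+a3·a2)+(a3+a3·a2)·a3)')'
= ((a3+a3·a2)')'   (distribution)
= (a3')'   (absorption)
= a3   (double negation)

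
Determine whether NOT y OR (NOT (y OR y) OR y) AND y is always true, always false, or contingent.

always true

NOT y OR (NOT (y OR y) OR y) AND y
= NOT y OR (NOT y OR y) AND y   [idempotence]
= NOT y OR y   [complement / identity]
= TRUE   [complement]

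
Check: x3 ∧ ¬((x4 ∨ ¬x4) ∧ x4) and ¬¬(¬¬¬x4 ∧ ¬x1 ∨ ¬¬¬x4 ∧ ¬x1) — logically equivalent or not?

No

E1: x3 ∧ ¬((x4 ∨ ¬x4) ∧ x4)
    = x3 ∧ ¬x4   [complement / identity]
E2: ¬¬(¬¬¬x4 ∧ ¬x1 ∨ ¬¬¬x4 ∧ ¬x1)
    = ¬¬(¬¬¬x4 ∧ ¬x1)   [idempotence]
    = ¬¬¬x4 ∧ ¬x1   [double negation]
    = ¬x4 ∧ ¬x1   [double negation]
These differ: at x1=0, x3=0, x4=0, E1 = 0 but E2 = 1.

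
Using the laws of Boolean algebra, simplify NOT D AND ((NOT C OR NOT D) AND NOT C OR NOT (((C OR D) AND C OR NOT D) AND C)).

NOT D AND ((NOT C OR NOT D) AND NOT C OR NOT (((C OR D) AND C OR NOT D) AND C))
= NOT D AND (NOT C OR NOT (((C OR D) AND C OR NOT D) AND C))   (absorption)
= NOT D AND (NOT C OR NOT ((C OR NOT D) AND C))   (absorption)
= NOT D AND (NOT C OR NOT C)   (absorption)
= NOT D AND NOT C   (idempotence)

NOT D AND NOT C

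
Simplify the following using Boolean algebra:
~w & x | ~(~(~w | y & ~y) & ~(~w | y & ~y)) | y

~w & x | ~(~(~w | y & ~y) & ~(~w | y & ~y)) | y
= ~w & x | ~~(~w | y & ~y) | y   — idempotence
= ~w & x | ~w | y & ~y | y   — double negation
= ~w & x | ~w | y   — complement / identity
= ~w | y   — absorption

~w | y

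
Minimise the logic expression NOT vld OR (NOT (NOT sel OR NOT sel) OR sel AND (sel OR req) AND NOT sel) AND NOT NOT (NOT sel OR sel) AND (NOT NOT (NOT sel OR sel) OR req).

NOT vld OR sel

NOT vld OR (NOT (NOT sel OR NOT sel) OR sel AND (sel OR req) AND NOT sel) AND NOT NOT (NOT sel OR sel) AND (NOT NOT (NOT sel OR sel) OR req)
= NOT vld OR (NOT (NOT sel OR NOT sel) OR sel AND NOT sel) AND NOT NOT (NOT sel OR sel) AND (NOT NOT (NOT sel OR sel) OR req)
= NOT vld OR (sel AND sel OR sel AND NOT sel) AND NOT NOT (NOT sel OR sel) AND (NOT NOT (NOT sel OR sel) OR req)
= NOT vld OR (sel AND sel OR sel AND NOT sel) AND NOT NOT (NOT sel OR sel)
= NOT vld OR sel AND NOT NOT (NOT sel OR sel)
= NOT vld OR sel AND (NOT sel OR sel)
= NOT vld OR sel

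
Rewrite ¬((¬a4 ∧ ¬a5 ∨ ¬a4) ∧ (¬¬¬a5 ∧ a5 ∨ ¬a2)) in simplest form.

¬((¬a4 ∧ ¬a5 ∨ ¬a4) ∧ (¬¬¬a5 ∧ a5 ∨ ¬a2))
= ¬((¬a4 ∧ ¬a5 ∨ ¬a4) ∧ (¬a5 ∧ a5 ∨ ¬a2))   — double negation
= ¬(¬a4 ∧ (¬a5 ∧ a5 ∨ ¬a2))   — absorption
= ¬(¬a4 ∧ ¬a2)   — complement / identity
= a4 ∨ a2   — De Morgan

a4 ∨ a2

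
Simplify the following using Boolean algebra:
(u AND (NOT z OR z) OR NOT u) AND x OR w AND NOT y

x OR w AND NOT y

(u AND (NOT z OR z) OR NOT u) AND x OR w AND NOT y
= (u OR NOT u) AND x OR w AND NOT y
= x OR w AND NOT y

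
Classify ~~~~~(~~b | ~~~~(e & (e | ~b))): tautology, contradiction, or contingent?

contingent

~~~~~(~~b | ~~~~(e & (e | ~b)))
= ~~~~~(~~b | ~~(e & (e | ~b)))
= ~~~~(~b & ~(e & (e | ~b)))
= ~~(~b & ~(e & (e | ~b)))
= ~b & ~(e & (e | ~b))
= ~b & ~e
This depends on b, e, so it is not a constant.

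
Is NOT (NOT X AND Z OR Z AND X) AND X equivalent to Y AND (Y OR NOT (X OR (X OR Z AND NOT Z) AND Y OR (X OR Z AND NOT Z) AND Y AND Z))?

No

E1: NOT (NOT X AND Z OR Z AND X) AND X
    = NOT Z AND X   (distribution)
E2: Y AND (Y OR NOT (X OR (X OR Z AND NOT Z) AND Y OR (X OR Z AND NOT Z) AND Y AND Z))
    = Y AND (Y OR NOT (X OR (X OR Z AND NOT Z) AND Y))   (absorption)
    = Y AND (Y OR NOT (X OR X AND Y))   (complement / identity)
    = Y AND (Y OR NOT X)   (absorption)
    = Y   (absorption)
These differ: at X=0, Y=1, Z=0, E1 = 0 but E2 = 1.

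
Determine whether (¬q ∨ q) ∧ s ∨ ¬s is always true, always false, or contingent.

(¬q ∨ q) ∧ s ∨ ¬s
= s ∨ ¬s
= True

always true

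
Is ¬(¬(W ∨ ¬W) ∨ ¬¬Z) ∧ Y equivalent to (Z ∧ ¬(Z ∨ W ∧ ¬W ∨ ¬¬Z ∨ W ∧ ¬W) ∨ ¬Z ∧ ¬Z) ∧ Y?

E1: ¬(¬(W ∨ ¬W) ∨ ¬¬Z) ∧ Y
    = (W ∨ ¬W) ∧ ¬Z ∧ Y
    = ¬Z ∧ Y
E2: (Z ∧ ¬(Z ∨ W ∧ ¬W ∨ ¬¬Z ∨ W ∧ ¬W) ∨ ¬Z ∧ ¬Z) ∧ Y
    = (Z ∧ ¬(Z ∨ W ∧ ¬W ∨ Z ∨ W ∧ ¬W) ∨ ¬Z ∧ ¬Z) ∧ Y
    = (Z ∧ ¬(Z ∨ W ∧ ¬W) ∨ ¬Z ∧ ¬Z) ∧ Y
    = (Z ∧ ¬Z ∨ ¬Z ∧ ¬Z) ∧ Y
    = ¬Z ∧ Y
Both reduce to ¬Z ∧ Y, so they are equivalent.

Yes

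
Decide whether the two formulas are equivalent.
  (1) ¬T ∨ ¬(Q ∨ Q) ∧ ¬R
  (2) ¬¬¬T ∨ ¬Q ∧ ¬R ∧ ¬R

E1: ¬T ∨ ¬(Q ∨ Q) ∧ ¬R
    = ¬T ∨ ¬Q ∧ ¬R
E2: ¬¬¬T ∨ ¬Q ∧ ¬R ∧ ¬R
    = ¬¬¬T ∨ ¬Q ∧ ¬R
    = ¬T ∨ ¬Q ∧ ¬R
Both reduce to ¬T ∨ ¬Q ∧ ¬R, so they are equivalent.

Yes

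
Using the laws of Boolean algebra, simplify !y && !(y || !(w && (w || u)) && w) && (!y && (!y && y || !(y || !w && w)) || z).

!y

!y && !(y || !(w && (w || u)) && w) && (!y && (!y && y || !(y || !w && w)) || z)
= !y && !(y || !(w && (w || u)) && w) && (!y && !(y || !w && w) || z)   (complement / identity)
= !y && !(y || !w && w) && (!y && !(y || !w && w) || z)   (absorption)
= !y && !(y || !w && w)   (absorption)
= !y && !y   (complement / identity)
= !y   (idempotence)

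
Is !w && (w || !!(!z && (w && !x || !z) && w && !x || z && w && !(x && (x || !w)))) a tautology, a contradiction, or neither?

contradiction

!w && (w || !!(!z && (w && !x || !z) && w && !x || z && w && !(x && (x || !w))))
= !w && (w || !z && (w && !x || !z) && w && !x || z && w && !(x && (x || !w)))
= !w && (w || !z && w && !x || z && w && !(x && (x || !w)))
= !w && (w || !z && w && !x || z && w && !x)
= !w && (w || w && !x)
= !w && w
= false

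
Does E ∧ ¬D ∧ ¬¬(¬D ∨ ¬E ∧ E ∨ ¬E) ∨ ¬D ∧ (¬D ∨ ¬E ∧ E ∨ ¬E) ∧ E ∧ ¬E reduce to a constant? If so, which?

E ∧ ¬D ∧ ¬¬(¬D ∨ ¬E ∧ E ∨ ¬E) ∨ ¬D ∧ (¬D ∨ ¬E ∧ E ∨ ¬E) ∧ E ∧ ¬E
= E ∧ ¬D ∧ (¬D ∨ ¬E ∧ E ∨ ¬E) ∨ ¬D ∧ (¬D ∨ ¬E ∧ E ∨ ¬E) ∧ E ∧ ¬E   — double negation
= (E ∨ E ∧ ¬E) ∧ ¬D ∧ (¬D ∨ ¬E ∧ E ∨ ¬E)   — distribution
= (E ∨ E ∧ ¬E) ∧ ¬D ∧ (¬D ∨ ¬E)   — complement / identity
= (E ∨ E ∧ ¬E) ∧ ¬D   — absorption
= E ∧ ¬D   — complement / identity
This depends on D, E, so it is not a constant.

no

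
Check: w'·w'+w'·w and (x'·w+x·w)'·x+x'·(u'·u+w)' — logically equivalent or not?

E1: w'·w'+w'·w
    = w'   (distribution)
E2: (x'·w+x·w)'·x+x'·(u'·u+w)'
    = (x'·w+x·w)'·x+x'·w'   (complement / identity)
    = w'·x+x'·w'   (distribution)
    = w'   (distribution)
Both reduce to w', so they are equivalent.

Yes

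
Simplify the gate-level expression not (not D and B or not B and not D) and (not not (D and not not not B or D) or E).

not (not D and B or not B and not D) and (not not (D and not not not B or D) or E)
= not (not D and B or not B and not D) and (not not (D and not B or D) or E)
= not (not D and B or not B and not D) and (not not D or E)
= not not D and (not not D or E)
= not not D
= D

D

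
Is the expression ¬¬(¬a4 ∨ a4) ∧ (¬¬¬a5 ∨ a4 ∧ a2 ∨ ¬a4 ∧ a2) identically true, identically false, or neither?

neither

¬¬(¬a4 ∨ a4) ∧ (¬¬¬a5 ∨ a4 ∧ a2 ∨ ¬a4 ∧ a2)
= ¬¬(¬a4 ∨ a4) ∧ (¬¬¬a5 ∨ a2)   — distribution
= ¬¬(¬a4 ∨ a4) ∧ (¬a5 ∨ a2)   — double negation
= (¬a4 ∨ a4) ∧ (¬a5 ∨ a2)   — double negation
= ¬a5 ∨ a2   — complement / identity
This depends on a2, a5, so it is not a constant.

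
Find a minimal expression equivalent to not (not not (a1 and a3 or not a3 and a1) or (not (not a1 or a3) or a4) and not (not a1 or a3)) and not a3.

not a1 and not a3

not (not not (a1 and a3 or not a3 and a1) or (not (not a1 or a3) or a4) and not (not a1 or a3)) and not a3
= not (not not a1 or (not (not a1 or a3) or a4) and not (not a1 or a3)) and not a3
= not (not not a1 or not (not a1 or a3)) and not a3
= not a1 and (not a1 or a3) and not a3
= not a1 and not a3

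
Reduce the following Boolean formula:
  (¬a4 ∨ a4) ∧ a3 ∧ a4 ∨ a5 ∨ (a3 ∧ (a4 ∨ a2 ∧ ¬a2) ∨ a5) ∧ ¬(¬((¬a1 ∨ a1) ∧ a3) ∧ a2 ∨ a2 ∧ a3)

a3 ∧ a4 ∨ a5

(¬a4 ∨ a4) ∧ a3 ∧ a4 ∨ a5 ∨ (a3 ∧ (a4 ∨ a2 ∧ ¬a2) ∨ a5) ∧ ¬(¬((¬a1 ∨ a1) ∧ a3) ∧ a2 ∨ a2 ∧ a3)
= (¬a4 ∨ a4) ∧ a3 ∧ a4 ∨ a5 ∨ (a3 ∧ (a4 ∨ a2 ∧ ¬a2) ∨ a5) ∧ ¬(¬a3 ∧ a2 ∨ a2 ∧ a3)
= a3 ∧ a4 ∨ a5 ∨ (a3 ∧ (a4 ∨ a2 ∧ ¬a2) ∨ a5) ∧ ¬(¬a3 ∧ a2 ∨ a2 ∧ a3)
= a3 ∧ a4 ∨ a5 ∨ (a3 ∧ a4 ∨ a5) ∧ ¬(¬a3 ∧ a2 ∨ a2 ∧ a3)
= a3 ∧ a4 ∨ a5 ∨ (a3 ∧ a4 ∨ a5) ∧ ¬a2
= a3 ∧ a4 ∨ a5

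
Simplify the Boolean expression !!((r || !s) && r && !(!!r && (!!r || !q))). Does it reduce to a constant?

!!((r || !s) && r && !(!!r && (!!r || !q)))
= !!((r || !s) && r && !!!r)   [absorption]
= !!(r && !!!r)   [absorption]
= r && !!!r   [double negation]
= r && !r   [double negation]
= false   [complement]

false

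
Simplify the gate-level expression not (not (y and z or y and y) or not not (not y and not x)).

y

not (not (y and z or y and y) or not not (not y and not x))
= (y and z or y and y) and not (not y and not x)   — De Morgan
= (y and z or y and y) and (y or x)   — De Morgan
= (y and z or y) and (y or x)   — idempotence
= y and (y or x)   — absorption
= y   — absorption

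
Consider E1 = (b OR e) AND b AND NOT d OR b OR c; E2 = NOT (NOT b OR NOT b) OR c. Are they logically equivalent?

Yes

E1: (b OR e) AND b AND NOT d OR b OR c
    = b AND NOT d OR b OR c   — absorption
    = b OR c   — absorption
E2: NOT (NOT b OR NOT b) OR c
    = NOT NOT b OR c   — idempotence
    = b OR c   — double negation
Both reduce to b OR c, so they are equivalent.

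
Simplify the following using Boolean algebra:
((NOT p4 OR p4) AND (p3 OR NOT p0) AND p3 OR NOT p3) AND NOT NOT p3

((NOT p4 OR p4) AND (p3 OR NOT p0) AND p3 OR NOT p3) AND NOT NOT p3
= ((NOT p4 OR p4) AND p3 OR NOT p3) AND NOT NOT p3   [absorption]
= ((NOT p4 OR p4) AND p3 OR NOT p3) AND p3   [double negation]
= (p3 OR NOT p3) AND p3   [complement / identity]
= p3   [complement / identity]

p3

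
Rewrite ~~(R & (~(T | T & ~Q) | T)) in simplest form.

~~(R & (~(T | T & ~Q) | T))
= ~~(R & (~T | T))   — absorption
= ~~R   — complement / identity
= R   — double negation

R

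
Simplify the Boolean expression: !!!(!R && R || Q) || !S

!Q || !S

!!!(!R && R || Q) || !S
= !(!R && R || Q) || !S   (double negation)
= !Q || !S   (complement / identity)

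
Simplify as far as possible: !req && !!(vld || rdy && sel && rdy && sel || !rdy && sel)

!req && (vld || sel)

!req && !!(vld || rdy && sel && rdy && sel || !rdy && sel)
= !req && !!(vld || rdy && sel || !rdy && sel)   [idempotence]
= !req && !!(vld || sel)   [distribution]
= !req && (vld || sel)   [double negation]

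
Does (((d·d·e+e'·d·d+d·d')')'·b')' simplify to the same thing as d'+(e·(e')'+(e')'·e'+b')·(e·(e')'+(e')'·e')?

E1: (((d·d·e+e'·d·d+d·d')')'·b')'
    = (d·d·e+e'·d·d+d·d')'+b   [De Morgan]
    = (d·d+d·d')'+b   [distribution]
    = d'+b   [distribution]
E2: d'+(e·(e')'+(e')'·e'+b')·(e·(e')'+(e')'·e')
    = d'+e·(e')'+(e')'·e'   [absorption]
    = d'+(e')'   [distribution]
    = d'+e   [double negation]
These differ: at b=1, d=1, e=0, E1 = 1 but E2 = 0.

No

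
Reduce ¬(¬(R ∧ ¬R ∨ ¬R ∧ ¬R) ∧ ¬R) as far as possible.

True

¬(¬(R ∧ ¬R ∨ ¬R ∧ ¬R) ∧ ¬R)
= ¬(¬¬R ∧ ¬R)   — distribution
= ¬R ∨ R   — De Morgan
= True   — complement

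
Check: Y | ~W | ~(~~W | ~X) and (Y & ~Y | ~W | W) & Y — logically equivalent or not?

No

E1: Y | ~W | ~(~~W | ~X)
    = Y | ~W | ~W & X
    = Y | ~W
E2: (Y & ~Y | ~W | W) & Y
    = (~W | W) & Y
    = Y
These differ: at W=0, X=0, Y=0, E1 = 1 but E2 = 0.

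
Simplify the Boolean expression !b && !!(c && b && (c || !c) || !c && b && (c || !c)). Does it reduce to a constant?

!b && !!(c && b && (c || !c) || !c && b && (c || !c))
= !b && !!(b && (c || !c))   [distribution]
= !b && !!b   [complement / identity]
= !b && b   [double negation]
= false   [complement]

false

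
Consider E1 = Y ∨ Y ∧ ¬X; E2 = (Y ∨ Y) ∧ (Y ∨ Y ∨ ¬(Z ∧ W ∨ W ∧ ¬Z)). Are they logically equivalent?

Yes

E1: Y ∨ Y ∧ ¬X
    = Y
E2: (Y ∨ Y) ∧ (Y ∨ Y ∨ ¬(Z ∧ W ∨ W ∧ ¬Z))
    = (Y ∨ Y) ∧ (Y ∨ Y ∨ ¬W)
    = Y ∨ Y
    = Y
Both reduce to Y, so they are equivalent.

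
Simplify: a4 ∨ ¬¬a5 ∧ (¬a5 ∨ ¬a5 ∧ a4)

a4

a4 ∨ ¬¬a5 ∧ (¬a5 ∨ ¬a5 ∧ a4)
= a4 ∨ ¬¬a5 ∧ ¬a5   [absorption]
= a4 ∨ a5 ∧ ¬a5   [double negation]
= a4   [complement / identity]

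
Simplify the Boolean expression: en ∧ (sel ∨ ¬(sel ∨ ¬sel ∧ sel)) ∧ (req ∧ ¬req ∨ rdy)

en ∧ (sel ∨ ¬(sel ∨ ¬sel ∧ sel)) ∧ (req ∧ ¬req ∨ rdy)
= en ∧ (sel ∨ ¬(sel ∨ ¬sel ∧ sel)) ∧ rdy   (complement / identity)
= en ∧ (sel ∨ ¬sel) ∧ rdy   (complement / identity)
= en ∧ rdy   (complement / identity)

en ∧ rdy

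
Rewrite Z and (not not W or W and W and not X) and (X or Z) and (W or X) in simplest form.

Z and (not not W or W and W and not X) and (X or Z) and (W or X)
= Z and (not not W or W and not X) and (X or Z) and (W or X)   [idempotence]
= Z and (not not W or W and not X) and (Z and W or X)   [distribution]
= Z and (W or W and not X) and (Z and W or X)   [double negation]
= Z and W and (Z and W or X)   [absorption]
= Z and W   [absorption]

Z and W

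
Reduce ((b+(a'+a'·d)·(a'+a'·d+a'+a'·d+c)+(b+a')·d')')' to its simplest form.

b+a'

((b+(a'+a'·d)·(a'+a'·d+a'+a'·d+c)+(b+a')·d')')'
= ((b+(a'+a'·d)·(a'+a'·d+c)+(b+a')·d')')'   — idempotence
= b+(a'+a'·d)·(a'+a'·d+c)+(b+a')·d'   — double negation
= b+a'+a'·d+(b+a')·d'   — absorption
= b+a'+(b+a')·d'   — absorption
= b+a'   — absorption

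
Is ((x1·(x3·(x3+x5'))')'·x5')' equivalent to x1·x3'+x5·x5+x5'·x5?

E1: ((x1·(x3·(x3+x5'))')'·x5')'
    = x1·(x3·(x3+x5'))'+x5   (De Morgan)
    = x1·x3'+x5   (absorption)
E2: x1·x3'+x5·x5+x5'·x5
    = x1·x3'+x5   (distribution)
Both reduce to x1·x3'+x5, so they are equivalent.

Yes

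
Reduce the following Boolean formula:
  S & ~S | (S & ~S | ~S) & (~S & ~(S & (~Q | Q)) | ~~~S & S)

~S

S & ~S | (S & ~S | ~S) & (~S & ~(S & (~Q | Q)) | ~~~S & S)
= S & ~S | (S & ~S | ~S) & (~S & ~(S & (~Q | Q)) | ~S & S)   — double negation
= S & ~S | (S & ~S | ~S) & (~S & ~S | ~S & S)   — complement / identity
= S & ~S | ~S & (~S & ~S | ~S & S)   — complement / identity
= S & ~S | ~S & ~S   — distribution
= ~S   — distribution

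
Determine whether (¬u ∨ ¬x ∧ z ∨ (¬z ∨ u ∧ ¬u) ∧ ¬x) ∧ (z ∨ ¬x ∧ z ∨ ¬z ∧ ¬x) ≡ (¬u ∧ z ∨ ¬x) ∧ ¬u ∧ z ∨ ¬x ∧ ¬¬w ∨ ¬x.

Yes

E1: (¬u ∨ ¬x ∧ z ∨ (¬z ∨ u ∧ ¬u) ∧ ¬x) ∧ (z ∨ ¬x ∧ z ∨ ¬z ∧ ¬x)
    = (¬u ∨ ¬x ∧ z ∨ ¬z ∧ ¬x) ∧ (z ∨ ¬x ∧ z ∨ ¬z ∧ ¬x)   [complement / identity]
    = ¬u ∧ z ∨ ¬x ∧ z ∨ ¬z ∧ ¬x   [distribution]
    = ¬u ∧ z ∨ ¬x   [distribution]
E2: (¬u ∧ z ∨ ¬x) ∧ ¬u ∧ z ∨ ¬x ∧ ¬¬w ∨ ¬x
    = (¬u ∧ z ∨ ¬x) ∧ ¬u ∧ z ∨ ¬x ∧ w ∨ ¬x   [double negation]
    = ¬u ∧ z ∨ ¬x ∧ w ∨ ¬x   [absorption]
    = ¬u ∧ z ∨ ¬x   [absorption]
Both reduce to ¬u ∧ z ∨ ¬x, so they are equivalent.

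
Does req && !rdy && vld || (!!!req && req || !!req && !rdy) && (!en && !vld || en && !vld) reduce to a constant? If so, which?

no

req && !rdy && vld || (!!!req && req || !!req && !rdy) && (!en && !vld || en && !vld)
= req && !rdy && vld || (!!!req && req || req && !rdy) && (!en && !vld || en && !vld)   (double negation)
= req && !rdy && vld || (!!!req && req || req && !rdy) && !vld   (distribution)
= req && !rdy && vld || (!req && req || req && !rdy) && !vld   (double negation)
= req && !rdy && vld || req && !rdy && !vld   (complement / identity)
= req && !rdy   (distribution)
This depends on rdy, req, so it is not a constant.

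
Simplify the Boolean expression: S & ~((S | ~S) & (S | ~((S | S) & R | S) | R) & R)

S & ~((S | ~S) & (S | ~((S | S) & R | S) | R) & R)
= S & ~((S | ~S) & (S | ~(S & R | S) | R) & R)
= S & ~((S | ~S) & (S | ~S | R) & R)
= S & ~((S | ~S) & R)
= S & ~R

S & ~R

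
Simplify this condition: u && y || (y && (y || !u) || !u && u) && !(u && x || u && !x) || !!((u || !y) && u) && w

y || u && w

u && y || (y && (y || !u) || !u && u) && !(u && x || u && !x) || !!((u || !y) && u) && w
= u && y || (y || !u && u) && !(u && x || u && !x) || !!((u || !y) && u) && w   — absorption
= u && y || (y || !u && u) && !(u && x || u && !x) || !!u && w   — absorption
= u && y || (y || !u && u) && !u || !!u && w   — distribution
= u && y || (y || !u && u) && !u || u && w   — double negation
= u && y || y && !u || u && w   — complement / identity
= y || u && w   — distribution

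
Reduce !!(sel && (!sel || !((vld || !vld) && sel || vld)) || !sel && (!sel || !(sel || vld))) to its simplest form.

!!(sel && (!sel || !((vld || !vld) && sel || vld)) || !sel && (!sel || !(sel || vld)))
= !!(sel && (!sel || !(sel || vld)) || !sel && (!sel || !(sel || vld)))   (complement / identity)
= !!(!sel || !(sel || vld))   (distribution)
= !(sel && (sel || vld))   (De Morgan)
= !sel   (absorption)

!sel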